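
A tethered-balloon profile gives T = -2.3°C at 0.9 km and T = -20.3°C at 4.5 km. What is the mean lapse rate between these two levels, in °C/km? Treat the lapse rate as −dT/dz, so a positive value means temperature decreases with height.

5°C/km

Γ = −ΔT/Δz = (-2.3 − (-20.3)) / (4500 − 900) m
  = 18°C / 3.6 km = 5°C/km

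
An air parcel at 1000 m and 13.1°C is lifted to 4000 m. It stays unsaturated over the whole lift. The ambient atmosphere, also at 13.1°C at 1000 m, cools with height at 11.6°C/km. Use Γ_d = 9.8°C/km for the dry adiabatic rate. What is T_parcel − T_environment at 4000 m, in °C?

Parcel:
  1000–4000 m, dry: Δz = 3 km ⇒ ΔT = -29.4°C; T = -16.3°C
Environment:
  1000–4000 m, environment: Δz = 3 km ⇒ ΔT = -34.8°C; T = -21.7°C
T_parcel − T_env = -16.3 − (-21.7) = +5.4°C

+5.4°C (parcel warmer than environment)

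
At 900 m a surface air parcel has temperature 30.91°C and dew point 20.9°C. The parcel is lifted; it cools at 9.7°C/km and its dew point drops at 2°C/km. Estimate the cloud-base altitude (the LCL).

T and T_d converge at 9.7 − 2 = 7.7°C per km
Height above start = (30.91 − 20.9) / 7.7 = 1.3 km
LCL altitude = 900 m + 1300 m = 2200 m

2200 m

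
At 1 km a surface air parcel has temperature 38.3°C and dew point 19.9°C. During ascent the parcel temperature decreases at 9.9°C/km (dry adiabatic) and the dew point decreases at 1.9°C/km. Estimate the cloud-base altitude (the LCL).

T and T_d converge at 9.9 − 1.9 = 8°C per km
Height above start = (38.3 − 19.9) / 8 = 2.3 km
LCL altitude = 1000 m + 2300 m = 3300 m

3.3 km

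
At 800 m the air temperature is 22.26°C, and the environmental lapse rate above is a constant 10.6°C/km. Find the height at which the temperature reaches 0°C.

2900 m

Height above start = (22.26 − 0) / 10.6 = 2.1 km
Altitude = 800 m + 2100 m = 2900 m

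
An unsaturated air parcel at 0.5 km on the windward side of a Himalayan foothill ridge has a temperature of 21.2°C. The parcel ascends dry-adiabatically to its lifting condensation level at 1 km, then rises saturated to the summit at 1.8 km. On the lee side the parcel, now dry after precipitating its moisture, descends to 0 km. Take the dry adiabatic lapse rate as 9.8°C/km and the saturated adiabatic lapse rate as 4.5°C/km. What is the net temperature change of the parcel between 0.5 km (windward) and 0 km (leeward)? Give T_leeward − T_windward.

+9.14°C

500 → 1000 m (dry, 9.8°C/km): ΔT = -9.8 × 0.5 = -4.9°C → T = 16.3°C
1000 → 1800 m (saturated, 4.5°C/km): ΔT = -4.5 × 0.8 = -3.6°C → T = 12.7°C
1800 → 0 m (dry descent, 9.8°C/km): ΔT = +9.8 × 1.8 = +17.64°C → T = 30.34°C
Net change vs windward start: 30.34 − 21.2 = +9.14°C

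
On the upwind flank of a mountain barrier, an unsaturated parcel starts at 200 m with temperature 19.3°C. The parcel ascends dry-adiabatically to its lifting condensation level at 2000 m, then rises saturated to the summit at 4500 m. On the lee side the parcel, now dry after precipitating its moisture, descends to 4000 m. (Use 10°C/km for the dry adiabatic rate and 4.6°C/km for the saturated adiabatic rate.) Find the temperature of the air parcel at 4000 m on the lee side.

From 200 m to 2000 m (dry): cools by 10 × 1.8 = 18°C, giving 1.3°C.
From 2000 m to 4500 m (saturated): cools by 4.6 × 2.5 = 11.5°C, giving -10.2°C.
From 4500 m to 4000 m (dry descent): warms by 10 × 0.5 = 5°C, giving -5.2°C.

-5.2°C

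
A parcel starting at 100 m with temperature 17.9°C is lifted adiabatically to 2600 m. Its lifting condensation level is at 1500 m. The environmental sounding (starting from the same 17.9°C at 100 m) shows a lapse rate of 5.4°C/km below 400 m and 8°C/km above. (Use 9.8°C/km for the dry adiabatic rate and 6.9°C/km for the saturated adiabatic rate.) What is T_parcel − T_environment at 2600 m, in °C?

-2.09°C (parcel cooler than environment)

Parcel:
  100 → 1500 m (dry, 9.8°C/km): ΔT = -9.8 × 1.4 = -13.72°C → T = 4.18°C
  1500 → 2600 m (saturated, 6.9°C/km): ΔT = -6.9 × 1.1 = -7.59°C → T = -3.41°C
Environment:
  100 → 400 m (environment, lower layer, 5.4°C/km): ΔT = -5.4 × 0.3 = -1.62°C → T = 16.28°C
  400 → 2600 m (environment, upper layer, 8°C/km): ΔT = -8 × 2.2 = -17.6°C → T = -1.32°C
T_parcel − T_env = -3.41 − (-1.32) = -2.09°C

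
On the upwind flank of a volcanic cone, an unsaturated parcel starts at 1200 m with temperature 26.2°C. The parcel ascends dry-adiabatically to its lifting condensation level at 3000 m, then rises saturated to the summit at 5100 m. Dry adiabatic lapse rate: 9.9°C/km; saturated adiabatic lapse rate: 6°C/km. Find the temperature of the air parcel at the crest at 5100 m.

Dry to 3000 m: -9.9 × 1.8 km = -17.82°C, so T = 8.38°C.
Saturated to 5100 m: -6 × 2.1 km = -12.6°C, so T = -4.22°C.

-4.22°C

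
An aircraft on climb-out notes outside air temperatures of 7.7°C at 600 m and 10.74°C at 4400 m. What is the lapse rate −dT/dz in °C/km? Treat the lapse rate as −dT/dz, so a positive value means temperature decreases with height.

-0.8°C/km

Γ = −ΔT/Δz = (7.7 − 10.74) / (4400 − 600) m
  = -3.04°C / 3.8 km = -0.8°C/km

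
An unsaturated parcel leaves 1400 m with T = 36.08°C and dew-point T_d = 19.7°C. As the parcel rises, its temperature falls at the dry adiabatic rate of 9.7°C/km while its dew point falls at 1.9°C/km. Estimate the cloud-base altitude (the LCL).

T and T_d converge at 9.7 − 1.9 = 7.8°C per km
Height above start = (36.08 − 19.7) / 7.8 = 2.1 km
LCL altitude = 1400 m + 2100 m = 3500 m

3500 m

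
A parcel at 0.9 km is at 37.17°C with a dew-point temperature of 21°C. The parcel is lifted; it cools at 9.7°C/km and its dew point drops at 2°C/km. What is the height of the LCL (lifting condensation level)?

3 km

T and T_d converge at 9.7 − 2 = 7.7°C per km
Height above start = (37.17 − 21) / 7.7 = 2.1 km
LCL altitude = 900 m + 2100 m = 3000 m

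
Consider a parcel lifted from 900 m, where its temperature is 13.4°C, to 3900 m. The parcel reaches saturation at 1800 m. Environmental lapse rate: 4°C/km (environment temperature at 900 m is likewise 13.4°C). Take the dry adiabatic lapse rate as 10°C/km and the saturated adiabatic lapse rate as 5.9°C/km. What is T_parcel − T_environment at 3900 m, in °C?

-9.39°C (parcel cooler than environment)

Parcel:
  900 → 1800 m (dry, 10°C/km): ΔT = -10 × 0.9 = -9°C → T = 4.4°C
  1800 → 3900 m (saturated, 5.9°C/km): ΔT = -5.9 × 2.1 = -12.39°C → T = -7.99°C
Environment:
  900 → 3900 m (environment, 4°C/km): ΔT = -4 × 3 = -12°C → T = 1.4°C
T_parcel − T_env = -7.99 − 1.4 = -9.39°C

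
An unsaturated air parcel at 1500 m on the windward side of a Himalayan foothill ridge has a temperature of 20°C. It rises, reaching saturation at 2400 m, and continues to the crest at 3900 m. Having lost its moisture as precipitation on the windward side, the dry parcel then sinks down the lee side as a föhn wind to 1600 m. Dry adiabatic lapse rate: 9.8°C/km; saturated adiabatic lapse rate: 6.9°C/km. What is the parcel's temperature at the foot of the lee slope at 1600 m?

23.37°C

Dry to 2400 m: -9.8 × 0.9 km = -8.82°C, so T = 11.18°C.
Saturated to 3900 m: -6.9 × 1.5 km = -10.35°C, so T = 0.83°C.
Dry descent to 1600 m: +9.8 × 2.3 km = +22.54°C, so T = 23.37°C.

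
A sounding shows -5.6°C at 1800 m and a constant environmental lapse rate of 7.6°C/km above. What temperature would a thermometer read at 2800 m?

-13.2°C

1800–2800 m, environmental: Δz = 1 km ⇒ ΔT = -7.6°C; T = -13.2°C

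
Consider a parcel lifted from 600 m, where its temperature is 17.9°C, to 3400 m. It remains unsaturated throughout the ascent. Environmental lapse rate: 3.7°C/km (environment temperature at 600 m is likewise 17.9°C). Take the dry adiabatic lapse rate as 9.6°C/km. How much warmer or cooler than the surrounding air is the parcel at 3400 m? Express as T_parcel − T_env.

Parcel:
  600 → 3400 m (dry, 9.6°C/km): ΔT = -9.6 × 2.8 = -26.88°C → T = -8.98°C
Environment:
  600 → 3400 m (environment, 3.7°C/km): ΔT = -3.7 × 2.8 = -10.36°C → T = 7.54°C
T_parcel − T_env = -8.98 − 7.54 = -16.52°C

-16.52°C (parcel cooler than environment)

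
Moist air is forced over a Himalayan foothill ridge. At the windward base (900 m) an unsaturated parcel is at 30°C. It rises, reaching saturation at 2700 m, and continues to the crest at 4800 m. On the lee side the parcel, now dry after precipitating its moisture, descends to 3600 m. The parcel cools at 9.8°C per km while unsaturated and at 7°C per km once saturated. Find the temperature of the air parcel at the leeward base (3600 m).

9.42°C

Dry to 2700 m: -9.8 × 1.8 km = -17.64°C, so T = 12.36°C.
Saturated to 4800 m: -7 × 2.1 km = -14.7°C, so T = -2.34°C.
Dry descent to 3600 m: +9.8 × 1.2 km = +11.76°C, so T = 9.42°C.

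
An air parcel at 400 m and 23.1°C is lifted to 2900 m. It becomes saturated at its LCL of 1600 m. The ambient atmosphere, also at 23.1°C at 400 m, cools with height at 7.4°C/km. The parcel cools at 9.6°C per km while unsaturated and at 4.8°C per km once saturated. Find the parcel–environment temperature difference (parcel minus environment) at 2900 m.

+0.74°C (parcel warmer than environment)

Parcel:
  Dry to 1600 m: -9.6 × 1.2 km = -11.52°C, so T = 11.58°C.
  Saturated to 2900 m: -4.8 × 1.3 km = -6.24°C, so T = 5.34°C.
Environment:
  Environment to 2900 m: -7.4 × 2.5 km = -18.5°C, so T = 4.6°C.
T_parcel − T_env = 5.34 − 4.6 = +0.74°C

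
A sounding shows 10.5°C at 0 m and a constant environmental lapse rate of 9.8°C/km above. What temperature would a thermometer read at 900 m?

0 → 900 m (environmental, 9.8°C/km): ΔT = -9.8 × 0.9 = -8.82°C → T = 1.68°C

1.68°C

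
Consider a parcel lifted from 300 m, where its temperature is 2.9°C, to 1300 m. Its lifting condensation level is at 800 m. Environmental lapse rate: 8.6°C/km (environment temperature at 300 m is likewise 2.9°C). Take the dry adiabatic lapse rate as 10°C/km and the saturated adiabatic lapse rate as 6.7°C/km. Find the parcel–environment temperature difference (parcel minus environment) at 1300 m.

+0.25°C (parcel warmer than environment)

Parcel:
  From 300 m to 800 m (dry): cools by 10 × 0.5 = 5°C, giving -2.1°C.
  From 800 m to 1300 m (saturated): cools by 6.7 × 0.5 = 3.35°C, giving -5.45°C.
Environment:
  From 300 m to 1300 m (environment): cools by 8.6 × 1 = 8.6°C, giving -5.7°C.
T_parcel − T_env = -5.45 − (-5.7) = +0.25°C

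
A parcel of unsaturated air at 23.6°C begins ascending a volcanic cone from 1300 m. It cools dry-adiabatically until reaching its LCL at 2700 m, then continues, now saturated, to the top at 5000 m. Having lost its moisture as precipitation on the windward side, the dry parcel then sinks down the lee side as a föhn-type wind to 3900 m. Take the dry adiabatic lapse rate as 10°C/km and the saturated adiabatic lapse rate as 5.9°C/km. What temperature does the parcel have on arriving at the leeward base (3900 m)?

From 1300 m to 2700 m (dry): cools by 10 × 1.4 = 14°C, giving 9.6°C.
From 2700 m to 5000 m (saturated): cools by 5.9 × 2.3 = 13.57°C, giving -3.97°C.
From 5000 m to 3900 m (dry descent): warms by 10 × 1.1 = 11°C, giving 7.03°C.

7.03°C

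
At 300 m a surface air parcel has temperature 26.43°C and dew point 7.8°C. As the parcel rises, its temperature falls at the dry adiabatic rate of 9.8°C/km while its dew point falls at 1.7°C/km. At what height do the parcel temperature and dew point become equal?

T and T_d converge at 9.8 − 1.7 = 8.1°C per km
Height above start = (26.43 − 7.8) / 8.1 = 2.3 km
LCL altitude = 300 m + 2300 m = 2600 m

2600 m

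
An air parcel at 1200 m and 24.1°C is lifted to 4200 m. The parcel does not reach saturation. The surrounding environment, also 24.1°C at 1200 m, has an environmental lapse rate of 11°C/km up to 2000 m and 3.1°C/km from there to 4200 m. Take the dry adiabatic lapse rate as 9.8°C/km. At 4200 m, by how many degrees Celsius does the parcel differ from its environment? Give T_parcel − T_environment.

Parcel:
  1200 → 4200 m (dry, 9.8°C/km): ΔT = -9.8 × 3 = -29.4°C → T = -5.3°C
Environment:
  1200 → 2000 m (environment, lower layer, 11°C/km): ΔT = -11 × 0.8 = -8.8°C → T = 15.3°C
  2000 → 4200 m (environment, upper layer, 3.1°C/km): ΔT = -3.1 × 2.2 = -6.82°C → T = 8.48°C
T_parcel − T_env = -5.3 − 8.48 = -13.78°C

-13.78°C (parcel cooler than environment)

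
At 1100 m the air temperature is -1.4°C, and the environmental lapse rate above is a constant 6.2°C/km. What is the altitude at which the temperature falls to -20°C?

4100 m

Height above start = (-1.4 − (-20)) / 6.2 = 3 km
Altitude = 1100 m + 3000 m = 4100 m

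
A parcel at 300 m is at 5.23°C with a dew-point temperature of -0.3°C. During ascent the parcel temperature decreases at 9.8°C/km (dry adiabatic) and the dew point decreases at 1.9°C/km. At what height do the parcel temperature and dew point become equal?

1000 m

T and T_d converge at 9.8 − 1.9 = 7.9°C per km
Height above start = (5.23 − (-0.3)) / 7.9 = 0.7 km
LCL altitude = 300 m + 700 m = 1000 m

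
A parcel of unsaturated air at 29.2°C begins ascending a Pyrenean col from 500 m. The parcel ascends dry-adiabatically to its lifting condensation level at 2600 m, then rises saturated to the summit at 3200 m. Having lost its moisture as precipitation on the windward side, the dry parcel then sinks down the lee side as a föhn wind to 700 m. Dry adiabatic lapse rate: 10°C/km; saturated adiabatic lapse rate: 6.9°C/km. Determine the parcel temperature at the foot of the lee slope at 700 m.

From 500 m to 2600 m (dry): cools by 10 × 2.1 = 21°C, giving 8.2°C.
From 2600 m to 3200 m (saturated): cools by 6.9 × 0.6 = 4.14°C, giving 4.06°C.
From 3200 m to 700 m (dry descent): warms by 10 × 2.5 = 25°C, giving 29.06°C.

29.06°C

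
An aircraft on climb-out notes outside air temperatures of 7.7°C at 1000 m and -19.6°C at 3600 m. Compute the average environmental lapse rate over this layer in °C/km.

Γ = −ΔT/Δz = (7.7 − (-19.6)) / (3600 − 1000) m
  = 27.3°C / 2.6 km = 10.5°C/km

10.5°C/km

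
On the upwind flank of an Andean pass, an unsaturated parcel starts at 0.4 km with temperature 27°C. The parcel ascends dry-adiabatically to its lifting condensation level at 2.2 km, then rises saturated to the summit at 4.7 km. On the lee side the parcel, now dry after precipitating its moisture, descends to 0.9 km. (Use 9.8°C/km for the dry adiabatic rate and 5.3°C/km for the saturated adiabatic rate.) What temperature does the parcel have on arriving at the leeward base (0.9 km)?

400 → 2200 m (dry, 9.8°C/km): ΔT = -9.8 × 1.8 = -17.64°C → T = 9.36°C
2200 → 4700 m (saturated, 5.3°C/km): ΔT = -5.3 × 2.5 = -13.25°C → T = -3.89°C
4700 → 900 m (dry descent, 9.8°C/km): ΔT = +9.8 × 3.8 = +37.24°C → T = 33.35°C

33.35°C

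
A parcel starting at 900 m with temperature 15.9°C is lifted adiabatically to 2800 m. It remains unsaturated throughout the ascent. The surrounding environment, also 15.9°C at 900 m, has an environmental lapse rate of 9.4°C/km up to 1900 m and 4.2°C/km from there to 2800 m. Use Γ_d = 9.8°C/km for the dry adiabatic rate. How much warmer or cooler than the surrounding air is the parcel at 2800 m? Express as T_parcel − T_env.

-5.44°C (parcel cooler than environment)

Parcel:
  From 900 m to 2800 m (dry): cools by 9.8 × 1.9 = 18.62°C, giving -2.72°C.
Environment:
  From 900 m to 1900 m (environment, lower layer): cools by 9.4 × 1 = 9.4°C, giving 6.5°C.
  From 1900 m to 2800 m (environment, upper layer): cools by 4.2 × 0.9 = 3.78°C, giving 2.72°C.
T_parcel − T_env = -2.72 − 2.72 = -5.44°C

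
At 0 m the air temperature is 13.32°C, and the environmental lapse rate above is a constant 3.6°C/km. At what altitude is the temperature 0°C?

3700 m

Height above start = (13.32 − 0) / 3.6 = 3.7 km
Altitude = 0 m + 3700 m = 3700 m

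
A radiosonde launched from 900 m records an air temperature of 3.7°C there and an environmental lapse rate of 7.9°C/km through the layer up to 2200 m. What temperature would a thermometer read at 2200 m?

-6.57°C

From 900 m to 2200 m (environmental): cools by 7.9 × 1.3 = 10.27°C, giving -6.57°C.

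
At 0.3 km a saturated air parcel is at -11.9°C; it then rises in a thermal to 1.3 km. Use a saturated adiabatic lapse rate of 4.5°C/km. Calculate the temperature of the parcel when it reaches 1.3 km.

300 → 1300 m (saturated adiabatic, 4.5°C/km): ΔT = -4.5 × 1 = -4.5°C → T = -16.4°C

-16.4°C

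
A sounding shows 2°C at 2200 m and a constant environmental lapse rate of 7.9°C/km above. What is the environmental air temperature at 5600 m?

-24.86°C

Environmental to 5600 m: -7.9 × 3.4 km = -26.86°C, so T = -24.86°C.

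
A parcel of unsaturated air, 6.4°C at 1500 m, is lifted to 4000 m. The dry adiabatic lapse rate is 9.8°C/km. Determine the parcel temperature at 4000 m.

From 1500 m to 4000 m (dry adiabatic): cools by 9.8 × 2.5 = 24.5°C, giving -18.1°C.

-18.1°C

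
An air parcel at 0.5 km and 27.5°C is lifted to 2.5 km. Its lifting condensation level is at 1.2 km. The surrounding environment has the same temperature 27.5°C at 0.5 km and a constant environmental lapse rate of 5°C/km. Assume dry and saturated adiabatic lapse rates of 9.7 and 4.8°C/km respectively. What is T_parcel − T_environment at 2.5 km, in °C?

Parcel:
  From 500 m to 1200 m (dry): cools by 9.7 × 0.7 = 6.79°C, giving 20.71°C.
  From 1200 m to 2500 m (saturated): cools by 4.8 × 1.3 = 6.24°C, giving 14.47°C.
Environment:
  From 500 m to 2500 m (environment): cools by 5 × 2 = 10°C, giving 17.5°C.
T_parcel − T_env = 14.47 − 17.5 = -3.03°C

-3.03°C (parcel cooler than environment)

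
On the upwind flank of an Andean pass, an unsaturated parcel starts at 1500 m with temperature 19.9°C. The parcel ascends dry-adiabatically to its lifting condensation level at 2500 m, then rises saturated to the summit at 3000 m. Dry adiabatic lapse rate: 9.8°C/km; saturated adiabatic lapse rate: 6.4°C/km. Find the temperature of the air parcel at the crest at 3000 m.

6.9°C

1500 → 2500 m (dry, 9.8°C/km): ΔT = -9.8 × 1 = -9.8°C → T = 10.1°C
2500 → 3000 m (saturated, 6.4°C/km): ΔT = -6.4 × 0.5 = -3.2°C → T = 6.9°C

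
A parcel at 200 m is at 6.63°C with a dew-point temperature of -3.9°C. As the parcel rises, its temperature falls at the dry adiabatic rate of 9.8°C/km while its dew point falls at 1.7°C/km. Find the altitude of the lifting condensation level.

T and T_d converge at 9.8 − 1.7 = 8.1°C per km
Height above start = (6.63 − (-3.9)) / 8.1 = 1.3 km
LCL altitude = 200 m + 1300 m = 1500 m

1500 m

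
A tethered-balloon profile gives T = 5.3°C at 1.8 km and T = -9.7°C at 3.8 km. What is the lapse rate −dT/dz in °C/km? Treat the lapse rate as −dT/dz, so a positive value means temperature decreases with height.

7.5°C/km

Γ = −ΔT/Δz = (5.3 − (-9.7)) / (3800 − 1800) m
  = 15°C / 2 km = 7.5°C/km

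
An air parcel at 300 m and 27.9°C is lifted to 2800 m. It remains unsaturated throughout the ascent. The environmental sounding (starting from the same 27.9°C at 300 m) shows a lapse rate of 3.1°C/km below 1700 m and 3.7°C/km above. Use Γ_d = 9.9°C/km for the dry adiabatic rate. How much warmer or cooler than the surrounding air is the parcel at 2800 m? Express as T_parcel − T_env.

Parcel:
  Dry to 2800 m: -9.9 × 2.5 km = -24.75°C, so T = 3.15°C.
Environment:
  Environment, lower layer to 1700 m: -3.1 × 1.4 km = -4.34°C, so T = 23.56°C.
  Environment, upper layer to 2800 m: -3.7 × 1.1 km = -4.07°C, so T = 19.49°C.
T_parcel − T_env = 3.15 − 19.49 = -16.34°C

-16.34°C (parcel cooler than environment)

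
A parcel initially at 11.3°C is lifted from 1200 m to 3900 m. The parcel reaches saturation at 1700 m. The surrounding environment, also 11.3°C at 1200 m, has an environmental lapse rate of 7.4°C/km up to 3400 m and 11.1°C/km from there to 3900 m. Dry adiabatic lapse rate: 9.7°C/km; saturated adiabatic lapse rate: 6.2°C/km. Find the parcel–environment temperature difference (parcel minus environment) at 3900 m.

+3.34°C (parcel warmer than environment)

Parcel:
  From 1200 m to 1700 m (dry): cools by 9.7 × 0.5 = 4.85°C, giving 6.45°C.
  From 1700 m to 3900 m (saturated): cools by 6.2 × 2.2 = 13.64°C, giving -7.19°C.
Environment:
  From 1200 m to 3400 m (environment, lower layer): cools by 7.4 × 2.2 = 16.28°C, giving -4.98°C.
  From 3400 m to 3900 m (environment, upper layer): cools by 11.1 × 0.5 = 5.55°C, giving -10.53°C.
T_parcel − T_env = -7.19 − (-10.53) = +3.34°C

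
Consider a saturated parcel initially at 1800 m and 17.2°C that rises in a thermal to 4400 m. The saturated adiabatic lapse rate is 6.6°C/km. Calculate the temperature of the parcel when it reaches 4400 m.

0.04°C

1800 → 4400 m (saturated adiabatic, 6.6°C/km): ΔT = -6.6 × 2.6 = -17.16°C → T = 0.04°C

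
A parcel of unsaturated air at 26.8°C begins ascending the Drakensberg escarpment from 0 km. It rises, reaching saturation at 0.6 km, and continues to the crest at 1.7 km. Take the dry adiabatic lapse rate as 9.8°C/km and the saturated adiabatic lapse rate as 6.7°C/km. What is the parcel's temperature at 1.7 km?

13.55°C

Dry to 600 m: -9.8 × 0.6 km = -5.88°C, so T = 20.92°C.
Saturated to 1700 m: -6.7 × 1.1 km = -7.37°C, so T = 13.55°C.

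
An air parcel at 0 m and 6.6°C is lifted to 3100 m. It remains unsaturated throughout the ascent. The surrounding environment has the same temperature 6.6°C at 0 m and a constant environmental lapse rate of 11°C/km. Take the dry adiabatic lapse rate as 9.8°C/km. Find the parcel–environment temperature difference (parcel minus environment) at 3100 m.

Parcel:
  From 0 m to 3100 m (dry): cools by 9.8 × 3.1 = 30.38°C, giving -23.78°C.
Environment:
  From 0 m to 3100 m (environment): cools by 11 × 3.1 = 34.1°C, giving -27.5°C.
T_parcel − T_env = -23.78 − (-27.5) = +3.72°C

+3.72°C (parcel warmer than environment)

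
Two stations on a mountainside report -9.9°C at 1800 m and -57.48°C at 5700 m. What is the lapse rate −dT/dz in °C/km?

12.2°C/km

Γ = −ΔT/Δz = (-9.9 − (-57.48)) / (5700 − 1800) m
  = 47.58°C / 3.9 km = 12.2°C/km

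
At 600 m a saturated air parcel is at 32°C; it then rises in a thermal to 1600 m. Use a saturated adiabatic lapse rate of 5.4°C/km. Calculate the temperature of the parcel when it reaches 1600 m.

From 600 m to 1600 m (saturated adiabatic): cools by 5.4 × 1 = 5.4°C, giving 26.6°C.

26.6°C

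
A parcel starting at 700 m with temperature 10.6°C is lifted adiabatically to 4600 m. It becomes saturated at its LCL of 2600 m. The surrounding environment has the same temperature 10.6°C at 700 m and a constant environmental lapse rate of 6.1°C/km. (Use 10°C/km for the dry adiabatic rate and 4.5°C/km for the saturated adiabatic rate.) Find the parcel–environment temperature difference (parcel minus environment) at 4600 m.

-4.21°C (parcel cooler than environment)

Parcel:
  700 → 2600 m (dry, 10°C/km): ΔT = -10 × 1.9 = -19°C → T = -8.4°C
  2600 → 4600 m (saturated, 4.5°C/km): ΔT = -4.5 × 2 = -9°C → T = -17.4°C
Environment:
  700 → 4600 m (environment, 6.1°C/km): ΔT = -6.1 × 3.9 = -23.79°C → T = -13.19°C
T_parcel − T_env = -17.4 − (-13.19) = -4.21°C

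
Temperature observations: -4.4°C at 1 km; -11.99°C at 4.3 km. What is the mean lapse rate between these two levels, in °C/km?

2.3°C/km

Γ = −ΔT/Δz = (-4.4 − (-11.99)) / (4300 − 1000) m
  = 7.59°C / 3.3 km = 2.3°C/km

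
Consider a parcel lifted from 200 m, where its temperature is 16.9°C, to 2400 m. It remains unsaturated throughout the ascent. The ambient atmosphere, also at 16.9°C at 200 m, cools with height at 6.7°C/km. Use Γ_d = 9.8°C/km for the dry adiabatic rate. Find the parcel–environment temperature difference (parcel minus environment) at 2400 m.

-6.82°C (parcel cooler than environment)

Parcel:
  Dry to 2400 m: -9.8 × 2.2 km = -21.56°C, so T = -4.66°C.
Environment:
  Environment to 2400 m: -6.7 × 2.2 km = -14.74°C, so T = 2.16°C.
T_parcel − T_env = -4.66 − 2.16 = -6.82°C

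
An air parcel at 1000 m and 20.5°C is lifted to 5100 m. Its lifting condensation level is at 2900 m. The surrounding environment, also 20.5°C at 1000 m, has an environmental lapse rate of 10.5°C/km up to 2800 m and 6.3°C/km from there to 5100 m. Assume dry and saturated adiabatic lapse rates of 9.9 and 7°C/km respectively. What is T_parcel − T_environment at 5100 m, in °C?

Parcel:
  Dry to 2900 m: -9.9 × 1.9 km = -18.81°C, so T = 1.69°C.
  Saturated to 5100 m: -7 × 2.2 km = -15.4°C, so T = -13.71°C.
Environment:
  Environment, lower layer to 2800 m: -10.5 × 1.8 km = -18.9°C, so T = 1.6°C.
  Environment, upper layer to 5100 m: -6.3 × 2.3 km = -14.49°C, so T = -12.89°C.
T_parcel − T_env = -13.71 − (-12.89) = -0.82°C

-0.82°C (parcel cooler than environment)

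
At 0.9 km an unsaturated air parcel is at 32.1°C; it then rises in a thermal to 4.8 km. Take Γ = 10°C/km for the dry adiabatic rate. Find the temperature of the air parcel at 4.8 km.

900 → 4800 m (dry adiabatic, 10°C/km): ΔT = -10 × 3.9 = -39°C → T = -6.9°C

-6.9°C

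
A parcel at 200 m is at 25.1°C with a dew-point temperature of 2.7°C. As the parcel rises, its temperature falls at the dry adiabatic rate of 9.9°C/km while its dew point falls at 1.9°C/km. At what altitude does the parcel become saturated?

T and T_d converge at 9.9 − 1.9 = 8°C per km
Height above start = (25.1 − 2.7) / 8 = 2.8 km
LCL altitude = 200 m + 2800 m = 3000 m

3000 m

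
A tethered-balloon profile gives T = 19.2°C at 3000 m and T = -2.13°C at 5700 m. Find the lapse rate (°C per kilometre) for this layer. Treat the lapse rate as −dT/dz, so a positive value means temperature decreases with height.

Γ = −ΔT/Δz = (19.2 − (-2.13)) / (5700 − 3000) m
  = 21.33°C / 2.7 km = 7.9°C/km

7.9°C/km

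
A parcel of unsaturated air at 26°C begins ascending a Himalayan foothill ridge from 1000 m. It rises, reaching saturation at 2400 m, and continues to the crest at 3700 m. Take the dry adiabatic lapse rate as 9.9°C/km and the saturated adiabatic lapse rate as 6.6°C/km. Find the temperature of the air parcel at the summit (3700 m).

Dry to 2400 m: -9.9 × 1.4 km = -13.86°C, so T = 12.14°C.
Saturated to 3700 m: -6.6 × 1.3 km = -8.58°C, so T = 3.56°C.

3.56°C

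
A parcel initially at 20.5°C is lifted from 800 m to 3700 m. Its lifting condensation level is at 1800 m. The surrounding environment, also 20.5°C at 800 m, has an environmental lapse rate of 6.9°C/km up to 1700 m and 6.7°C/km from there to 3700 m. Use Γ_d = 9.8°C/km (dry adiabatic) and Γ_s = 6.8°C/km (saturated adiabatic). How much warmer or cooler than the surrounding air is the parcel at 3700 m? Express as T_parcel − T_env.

-3.11°C (parcel cooler than environment)

Parcel:
  800–1800 m, dry: Δz = 1 km ⇒ ΔT = -9.8°C; T = 10.7°C
  1800–3700 m, saturated: Δz = 1.9 km ⇒ ΔT = -12.92°C; T = -2.22°C
Environment:
  800–1700 m, environment, lower layer: Δz = 0.9 km ⇒ ΔT = -6.21°C; T = 14.29°C
  1700–3700 m, environment, upper layer: Δz = 2 km ⇒ ΔT = -13.4°C; T = 0.89°C
T_parcel − T_env = -2.22 − 0.89 = -3.11°C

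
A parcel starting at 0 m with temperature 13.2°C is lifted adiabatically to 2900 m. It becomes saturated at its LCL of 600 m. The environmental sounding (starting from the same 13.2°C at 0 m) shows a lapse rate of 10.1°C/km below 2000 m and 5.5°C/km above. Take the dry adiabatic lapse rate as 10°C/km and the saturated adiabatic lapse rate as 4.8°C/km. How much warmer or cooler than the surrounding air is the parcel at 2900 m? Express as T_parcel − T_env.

Parcel:
  From 0 m to 600 m (dry): cools by 10 × 0.6 = 6°C, giving 7.2°C.
  From 600 m to 2900 m (saturated): cools by 4.8 × 2.3 = 11.04°C, giving -3.84°C.
Environment:
  From 0 m to 2000 m (environment, lower layer): cools by 10.1 × 2 = 20.2°C, giving -7°C.
  From 2000 m to 2900 m (environment, upper layer): cools by 5.5 × 0.9 = 4.95°C, giving -11.95°C.
T_parcel − T_env = -3.84 − (-11.95) = +8.11°C

+8.11°C (parcel warmer than environment)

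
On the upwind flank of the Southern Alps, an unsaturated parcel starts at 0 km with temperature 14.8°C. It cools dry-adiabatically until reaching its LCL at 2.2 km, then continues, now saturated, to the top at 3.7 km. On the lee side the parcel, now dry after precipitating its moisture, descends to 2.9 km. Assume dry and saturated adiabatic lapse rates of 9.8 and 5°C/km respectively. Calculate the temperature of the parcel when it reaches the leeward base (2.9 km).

From 0 m to 2200 m (dry): cools by 9.8 × 2.2 = 21.56°C, giving -6.76°C.
From 2200 m to 3700 m (saturated): cools by 5 × 1.5 = 7.5°C, giving -14.26°C.
From 3700 m to 2900 m (dry descent): warms by 9.8 × 0.8 = 7.84°C, giving -6.42°C.

-6.42°C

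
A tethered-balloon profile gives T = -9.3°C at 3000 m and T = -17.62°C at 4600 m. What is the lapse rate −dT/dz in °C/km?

Γ = −ΔT/Δz = (-9.3 − (-17.62)) / (4600 − 3000) m
  = 8.32°C / 1.6 km = 5.2°C/km

5.2°C/km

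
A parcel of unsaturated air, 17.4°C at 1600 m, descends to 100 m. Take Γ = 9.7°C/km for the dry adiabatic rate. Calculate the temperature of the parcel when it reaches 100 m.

31.95°C

1600–100 m, dry adiabatic: Δz = 1.5 km ⇒ ΔT = +14.55°C; T = 31.95°C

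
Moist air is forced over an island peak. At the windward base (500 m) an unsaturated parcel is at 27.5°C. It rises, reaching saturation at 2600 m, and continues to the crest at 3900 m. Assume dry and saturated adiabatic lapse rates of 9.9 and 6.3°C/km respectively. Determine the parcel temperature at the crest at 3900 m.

From 500 m to 2600 m (dry): cools by 9.9 × 2.1 = 20.79°C, giving 6.71°C.
From 2600 m to 3900 m (saturated): cools by 6.3 × 1.3 = 8.19°C, giving -1.48°C.

-1.48°C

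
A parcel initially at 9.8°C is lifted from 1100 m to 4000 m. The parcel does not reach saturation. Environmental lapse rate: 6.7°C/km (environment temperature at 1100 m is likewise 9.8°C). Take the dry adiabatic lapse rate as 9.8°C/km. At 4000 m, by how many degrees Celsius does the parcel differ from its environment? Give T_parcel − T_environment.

Parcel:
  1100 → 4000 m (dry, 9.8°C/km): ΔT = -9.8 × 2.9 = -28.42°C → T = -18.62°C
Environment:
  1100 → 4000 m (environment, 6.7°C/km): ΔT = -6.7 × 2.9 = -19.43°C → T = -9.63°C
T_parcel − T_env = -18.62 − (-9.63) = -8.99°C

-8.99°C (parcel cooler than environment)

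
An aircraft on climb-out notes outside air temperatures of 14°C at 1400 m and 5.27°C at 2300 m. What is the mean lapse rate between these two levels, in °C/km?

9.7°C/km

Γ = −ΔT/Δz = (14 − 5.27) / (2300 − 1400) m
  = 8.73°C / 0.9 km = 9.7°C/km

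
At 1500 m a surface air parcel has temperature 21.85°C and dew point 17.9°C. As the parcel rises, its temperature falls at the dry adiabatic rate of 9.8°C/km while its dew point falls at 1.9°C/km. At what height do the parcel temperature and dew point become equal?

2000 m

T and T_d converge at 9.8 − 1.9 = 7.9°C per km
Height above start = (21.85 − 17.9) / 7.9 = 0.5 km
LCL altitude = 1500 m + 500 m = 2000 m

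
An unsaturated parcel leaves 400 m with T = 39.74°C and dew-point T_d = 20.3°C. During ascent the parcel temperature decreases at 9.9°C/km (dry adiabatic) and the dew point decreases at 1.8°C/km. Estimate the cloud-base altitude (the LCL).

2800 m

T and T_d converge at 9.9 − 1.8 = 8.1°C per km
Height above start = (39.74 − 20.3) / 8.1 = 2.4 km
LCL altitude = 400 m + 2400 m = 2800 m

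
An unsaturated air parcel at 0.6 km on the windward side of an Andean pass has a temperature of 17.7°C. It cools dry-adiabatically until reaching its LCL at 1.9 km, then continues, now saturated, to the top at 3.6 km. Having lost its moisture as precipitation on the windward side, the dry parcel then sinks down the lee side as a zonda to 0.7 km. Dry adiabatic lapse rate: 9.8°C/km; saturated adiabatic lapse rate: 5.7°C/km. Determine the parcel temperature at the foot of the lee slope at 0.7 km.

23.69°C

600 → 1900 m (dry, 9.8°C/km): ΔT = -9.8 × 1.3 = -12.74°C → T = 4.96°C
1900 → 3600 m (saturated, 5.7°C/km): ΔT = -5.7 × 1.7 = -9.69°C → T = -4.73°C
3600 → 700 m (dry descent, 9.8°C/km): ΔT = +9.8 × 2.9 = +28.42°C → T = 23.69°C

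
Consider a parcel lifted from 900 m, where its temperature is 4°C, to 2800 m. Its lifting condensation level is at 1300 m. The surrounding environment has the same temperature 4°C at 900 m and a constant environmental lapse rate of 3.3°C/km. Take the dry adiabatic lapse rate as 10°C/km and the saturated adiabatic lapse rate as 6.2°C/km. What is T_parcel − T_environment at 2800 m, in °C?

-7.03°C (parcel cooler than environment)

Parcel:
  900–1300 m, dry: Δz = 0.4 km ⇒ ΔT = -4°C; T = 0°C
  1300–2800 m, saturated: Δz = 1.5 km ⇒ ΔT = -9.3°C; T = -9.3°C
Environment:
  900–2800 m, environment: Δz = 1.9 km ⇒ ΔT = -6.27°C; T = -2.27°C
T_parcel − T_env = -9.3 − (-2.27) = -7.03°C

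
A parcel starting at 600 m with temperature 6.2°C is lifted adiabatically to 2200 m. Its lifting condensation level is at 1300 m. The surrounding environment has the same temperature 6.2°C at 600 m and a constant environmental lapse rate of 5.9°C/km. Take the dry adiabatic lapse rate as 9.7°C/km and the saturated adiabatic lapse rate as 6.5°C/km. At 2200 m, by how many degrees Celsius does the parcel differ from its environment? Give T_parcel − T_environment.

-3.2°C (parcel cooler than environment)

Parcel:
  600–1300 m, dry: Δz = 0.7 km ⇒ ΔT = -6.79°C; T = -0.59°C
  1300–2200 m, saturated: Δz = 0.9 km ⇒ ΔT = -5.85°C; T = -6.44°C
Environment:
  600–2200 m, environment: Δz = 1.6 km ⇒ ΔT = -9.44°C; T = -3.24°C
T_parcel − T_env = -6.44 − (-3.24) = -3.2°C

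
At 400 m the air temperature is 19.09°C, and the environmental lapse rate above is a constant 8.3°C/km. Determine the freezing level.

2700 m

Height above start = (19.09 − 0) / 8.3 = 2.3 km
Altitude = 400 m + 2300 m = 2700 m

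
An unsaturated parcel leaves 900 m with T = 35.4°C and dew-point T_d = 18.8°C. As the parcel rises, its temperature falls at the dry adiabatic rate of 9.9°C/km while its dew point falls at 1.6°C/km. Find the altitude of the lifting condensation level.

T and T_d converge at 9.9 − 1.6 = 8.3°C per km
Height above start = (35.4 − 18.8) / 8.3 = 2 km
LCL altitude = 900 m + 2000 m = 2900 m

2900 m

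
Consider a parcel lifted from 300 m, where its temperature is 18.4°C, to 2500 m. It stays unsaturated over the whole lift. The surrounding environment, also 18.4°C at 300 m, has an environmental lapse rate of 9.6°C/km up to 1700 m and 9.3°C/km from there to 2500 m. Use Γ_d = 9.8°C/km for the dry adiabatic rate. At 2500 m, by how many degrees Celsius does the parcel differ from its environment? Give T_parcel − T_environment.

Parcel:
  300 → 2500 m (dry, 9.8°C/km): ΔT = -9.8 × 2.2 = -21.56°C → T = -3.16°C
Environment:
  300 → 1700 m (environment, lower layer, 9.6°C/km): ΔT = -9.6 × 1.4 = -13.44°C → T = 4.96°C
  1700 → 2500 m (environment, upper layer, 9.3°C/km): ΔT = -9.3 × 0.8 = -7.44°C → T = -2.48°C
T_parcel − T_env = -3.16 − (-2.48) = -0.68°C

-0.68°C (parcel cooler than environment)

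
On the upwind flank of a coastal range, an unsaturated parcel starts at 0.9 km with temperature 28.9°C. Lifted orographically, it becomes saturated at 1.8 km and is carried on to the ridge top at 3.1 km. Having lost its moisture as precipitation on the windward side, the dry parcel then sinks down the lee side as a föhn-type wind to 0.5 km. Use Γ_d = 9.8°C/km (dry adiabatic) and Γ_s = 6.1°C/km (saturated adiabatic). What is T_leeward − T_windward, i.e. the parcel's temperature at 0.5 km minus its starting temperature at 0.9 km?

+8.73°C

From 900 m to 1800 m (dry): cools by 9.8 × 0.9 = 8.82°C, giving 20.08°C.
From 1800 m to 3100 m (saturated): cools by 6.1 × 1.3 = 7.93°C, giving 12.15°C.
From 3100 m to 500 m (dry descent): warms by 9.8 × 2.6 = 25.48°C, giving 37.63°C.
Net change vs windward start: 37.63 − 28.9 = +8.73°C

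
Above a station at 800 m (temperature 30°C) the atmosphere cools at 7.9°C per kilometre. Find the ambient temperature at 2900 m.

Environmental to 2900 m: -7.9 × 2.1 km = -16.59°C, so T = 13.41°C.

13.41°C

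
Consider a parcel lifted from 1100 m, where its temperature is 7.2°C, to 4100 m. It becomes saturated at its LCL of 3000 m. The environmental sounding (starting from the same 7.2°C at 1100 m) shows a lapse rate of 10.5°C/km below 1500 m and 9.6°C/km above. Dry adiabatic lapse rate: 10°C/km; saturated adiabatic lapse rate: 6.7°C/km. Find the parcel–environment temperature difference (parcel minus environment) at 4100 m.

Parcel:
  From 1100 m to 3000 m (dry): cools by 10 × 1.9 = 19°C, giving -11.8°C.
  From 3000 m to 4100 m (saturated): cools by 6.7 × 1.1 = 7.37°C, giving -19.17°C.
Environment:
  From 1100 m to 1500 m (environment, lower layer): cools by 10.5 × 0.4 = 4.2°C, giving 3°C.
  From 1500 m to 4100 m (environment, upper layer): cools by 9.6 × 2.6 = 24.96°C, giving -21.96°C.
T_parcel − T_env = -19.17 − (-21.96) = +2.79°C

+2.79°C (parcel warmer than environment)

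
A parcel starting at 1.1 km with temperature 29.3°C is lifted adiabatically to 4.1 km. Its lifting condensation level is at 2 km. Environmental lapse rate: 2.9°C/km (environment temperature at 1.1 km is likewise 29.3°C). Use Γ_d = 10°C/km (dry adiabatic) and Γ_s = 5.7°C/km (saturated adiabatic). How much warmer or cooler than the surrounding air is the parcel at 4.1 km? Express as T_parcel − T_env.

Parcel:
  1100 → 2000 m (dry, 10°C/km): ΔT = -10 × 0.9 = -9°C → T = 20.3°C
  2000 → 4100 m (saturated, 5.7°C/km): ΔT = -5.7 × 2.1 = -11.97°C → T = 8.33°C
Environment:
  1100 → 4100 m (environment, 2.9°C/km): ΔT = -2.9 × 3 = -8.7°C → T = 20.6°C
T_parcel − T_env = 8.33 − 20.6 = -12.27°C

-12.27°C (parcel cooler than environment)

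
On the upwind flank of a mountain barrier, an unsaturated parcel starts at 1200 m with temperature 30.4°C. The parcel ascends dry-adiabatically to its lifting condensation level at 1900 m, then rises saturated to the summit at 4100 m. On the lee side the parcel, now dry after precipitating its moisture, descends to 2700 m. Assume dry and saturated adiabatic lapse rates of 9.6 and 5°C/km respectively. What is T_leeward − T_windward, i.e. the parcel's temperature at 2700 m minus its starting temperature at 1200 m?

1200–1900 m, dry: Δz = 0.7 km ⇒ ΔT = -6.72°C; T = 23.68°C
1900–4100 m, saturated: Δz = 2.2 km ⇒ ΔT = -11°C; T = 12.68°C
4100–2700 m, dry descent: Δz = 1.4 km ⇒ ΔT = +13.44°C; T = 26.12°C
Net change vs windward start: 26.12 − 30.4 = -4.28°C

-4.28°C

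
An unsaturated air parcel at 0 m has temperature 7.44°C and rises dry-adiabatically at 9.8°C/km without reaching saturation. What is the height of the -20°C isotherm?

2800 m

Height above start = (7.44 − (-20)) / 9.8 = 2.8 km
Altitude = 0 m + 2800 m = 2800 m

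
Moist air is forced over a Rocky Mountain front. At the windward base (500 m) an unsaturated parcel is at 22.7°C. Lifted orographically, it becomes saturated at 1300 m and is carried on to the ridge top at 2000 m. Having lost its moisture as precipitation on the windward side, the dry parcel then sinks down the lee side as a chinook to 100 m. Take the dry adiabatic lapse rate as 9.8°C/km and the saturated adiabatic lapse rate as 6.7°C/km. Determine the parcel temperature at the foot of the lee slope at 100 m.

500–1300 m, dry: Δz = 0.8 km ⇒ ΔT = -7.84°C; T = 14.86°C
1300–2000 m, saturated: Δz = 0.7 km ⇒ ΔT = -4.69°C; T = 10.17°C
2000–100 m, dry descent: Δz = 1.9 km ⇒ ΔT = +18.62°C; T = 28.79°C

28.79°C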